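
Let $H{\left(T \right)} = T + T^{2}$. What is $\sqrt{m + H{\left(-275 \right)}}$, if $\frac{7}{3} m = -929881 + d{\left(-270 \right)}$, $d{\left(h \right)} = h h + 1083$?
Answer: $\frac{2 i \sqrt{3570427}}{7} \approx 539.87 i$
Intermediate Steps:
$d{\left(h \right)} = 1083 + h^{2}$ ($d{\left(h \right)} = h^{2} + 1083 = 1083 + h^{2}$)
$m = - \frac{2567694}{7}$ ($m = \frac{3 \left(-929881 + \left(1083 + \left(-270\right)^{2}\right)\right)}{7} = \frac{3 \left(-929881 + \left(1083 + 72900\right)\right)}{7} = \frac{3 \left(-929881 + 73983\right)}{7} = \frac{3}{7} \left(-855898\right) = - \frac{2567694}{7} \approx -3.6681 \cdot 10^{5}$)
$\sqrt{m + H{\left(-275 \right)}} = \sqrt{- \frac{2567694}{7} - 275 \left(1 - 275\right)} = \sqrt{- \frac{2567694}{7} - -75350} = \sqrt{- \frac{2567694}{7} + 75350} = \sqrt{- \frac{2040244}{7}} = \frac{2 i \sqrt{3570427}}{7}$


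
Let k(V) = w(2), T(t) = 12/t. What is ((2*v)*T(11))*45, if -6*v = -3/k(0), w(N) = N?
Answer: 270/11 ≈ 24.545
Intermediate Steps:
k(V) = 2
v = ¼ (v = -(-1)/(2*2) = -⅙*(-3/2) = ¼ ≈ 0.25000)
((2*v)*T(11))*45 = ((2*(¼))*(12/11))*45 = ((12*(1/11))/2)*45 = ((½)*(12/11))*45 = (6/11)*45 = 270/11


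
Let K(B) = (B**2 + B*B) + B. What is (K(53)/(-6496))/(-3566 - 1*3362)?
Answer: 5671/45004288 ≈ 0.00012601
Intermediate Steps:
K(B) = B + 2*B**2 (K(B) = (B**2 + B**2) + B = 2*B**2 + B = B + 2*B**2)
(K(53)/(-6496))/(-3566 - 1*3362) = ((53*(1 + 2*53))/(-6496))/(-3566 - 1*3362) = ((53*(1 + 106))*(-1/6496))/(-3566 - 3362) = ((53*107)*(-1/6496))/(-6928) = (5671*(-1/6496))*(-1/6928) = -5671/6496*(-1/6928) = 5671/45004288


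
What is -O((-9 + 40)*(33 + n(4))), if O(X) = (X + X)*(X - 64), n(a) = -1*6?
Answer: -1294002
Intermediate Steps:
n(a) = -6
O(X) = 2*X*(-64 + X) (O(X) = (2*X)*(-64 + X) = 2*X*(-64 + X))
-O((-9 + 40)*(33 + n(4))) = -2*(-9 + 40)*(33 - 6)*(-64 + (-9 + 40)*(33 - 6)) = -2*31*27*(-64 + 31*27) = -2*837*(-64 + 837) = -2*837*773 = -1*1294002 = -1294002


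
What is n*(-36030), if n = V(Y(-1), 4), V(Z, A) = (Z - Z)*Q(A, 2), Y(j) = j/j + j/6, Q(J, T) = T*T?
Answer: 0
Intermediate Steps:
Q(J, T) = T**2
Y(j) = 1 + j/6 (Y(j) = 1 + j*(1/6) = 1 + j/6)
V(Z, A) = 0 (V(Z, A) = (Z - Z)*2**2 = 0*4 = 0)
n = 0
n*(-36030) = 0*(-36030) = 0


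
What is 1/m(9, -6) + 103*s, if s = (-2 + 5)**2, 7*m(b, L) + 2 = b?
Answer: 928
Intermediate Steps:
m(b, L) = -2/7 + b/7
s = 9 (s = 3**2 = 9)
1/m(9, -6) + 103*s = 1/(-2/7 + (1/7)*9) + 103*9 = 1/(-2/7 + 9/7) + 927 = 1/1 + 927 = 1 + 927 = 928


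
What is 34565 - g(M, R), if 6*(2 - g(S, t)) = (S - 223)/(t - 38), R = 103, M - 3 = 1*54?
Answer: 6739702/195 ≈ 34563.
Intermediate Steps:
M = 57 (M = 3 + 1*54 = 3 + 54 = 57)
g(S, t) = 2 - (-223 + S)/(6*(-38 + t)) (g(S, t) = 2 - (S - 223)/(6*(t - 38)) = 2 - (-223 + S)/(6*(-38 + t)))
34565 - g(M, R) = 34565 - (-233 - 1*57 + 12*103)/(6*(-38 + 103)) = 34565 - (-233 - 57 + 1236)/(6*65) = 34565 - 946/(6*65) = 34565 - 1*473/195 = 34565 - 473/195 = 6739702/195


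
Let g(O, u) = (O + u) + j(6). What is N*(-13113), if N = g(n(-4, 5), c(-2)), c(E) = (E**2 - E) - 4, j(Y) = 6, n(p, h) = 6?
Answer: -183582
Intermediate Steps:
c(E) = -4 + E**2 - E
g(O, u) = 6 + O + u (g(O, u) = (O + u) + 6 = 6 + O + u)
N = 14 (N = 6 + 6 + (-4 + (-2)**2 - 1*(-2)) = 6 + 6 + (-4 + 4 + 2) = 6 + 6 + 2 = 14)
N*(-13113) = 14*(-13113) = -183582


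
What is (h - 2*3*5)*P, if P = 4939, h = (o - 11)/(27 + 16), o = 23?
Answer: -6312042/43 ≈ -1.4679e+5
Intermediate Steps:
h = 12/43 (h = (23 - 11)/(27 + 16) = 12/43 ≈ 0.27907)
(h - 2*3*5)*P = (12/43 - 2*3*5)*4939 = (12/43 - 6*5)*4939 = (12/43 - 30)*4939 = -1278/43*4939 = -6312042/43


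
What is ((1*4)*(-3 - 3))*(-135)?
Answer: 3240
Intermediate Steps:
((1*4)*(-3 - 3))*(-135) = (4*(-6))*(-135) = -24*(-135) = 3240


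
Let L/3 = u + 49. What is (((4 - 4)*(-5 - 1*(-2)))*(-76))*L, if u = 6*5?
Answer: 0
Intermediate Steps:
u = 30
L = 237 (L = 3*(30 + 49) = 3*79 = 237)
(((4 - 4)*(-5 - 1*(-2)))*(-76))*L = (((4 - 4)*(-5 - 1*(-2)))*(-76))*237 = ((0*(-5 + 2))*(-76))*237 = ((0*(-3))*(-76))*237 = (0*(-76))*237 = 0*237 = 0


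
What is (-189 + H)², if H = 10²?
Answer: 7921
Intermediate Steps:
H = 100
(-189 + H)² = (-189 + 100)² = (-89)² = 7921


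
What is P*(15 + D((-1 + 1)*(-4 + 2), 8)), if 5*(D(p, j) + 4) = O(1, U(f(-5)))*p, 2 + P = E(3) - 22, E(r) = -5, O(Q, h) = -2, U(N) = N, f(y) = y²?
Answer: -319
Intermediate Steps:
P = -29 (P = -2 + (-5 - 22) = -2 - 27 = -29)
D(p, j) = -4 - 2*p/5 (D(p, j) = -4 + (-2*p)/5 = -4 - 2*p/5)
P*(15 + D((-1 + 1)*(-4 + 2), 8)) = -29*(15 + (-4 - 2*(-1 + 1)*(-4 + 2)/5)) = -29*(15 + (-4 - 0*(-2))) = -29*(15 + (-4 - ⅖*0)) = -29*(15 + (-4 + 0)) = -29*(15 - 4) = -29*11 = -319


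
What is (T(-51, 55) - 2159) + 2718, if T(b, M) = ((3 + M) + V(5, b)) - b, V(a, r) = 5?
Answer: 673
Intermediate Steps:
T(b, M) = 8 + M - b (T(b, M) = ((3 + M) + 5) - b = (8 + M) - b = 8 + M - b)
(T(-51, 55) - 2159) + 2718 = ((8 + 55 - 1*(-51)) - 2159) + 2718 = ((8 + 55 + 51) - 2159) + 2718 = (114 - 2159) + 2718 = -2045 + 2718 = 673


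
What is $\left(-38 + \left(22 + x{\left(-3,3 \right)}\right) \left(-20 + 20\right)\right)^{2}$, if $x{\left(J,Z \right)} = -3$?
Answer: $1444$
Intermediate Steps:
$\left(-38 + \left(22 + x{\left(-3,3 \right)}\right) \left(-20 + 20\right)\right)^{2} = \left(-38 + \left(22 - 3\right) \left(-20 + 20\right)\right)^{2} = \left(-38 + 19 \cdot 0\right)^{2} = \left(-38 + 0\right)^{2} = \left(-38\right)^{2} = 1444$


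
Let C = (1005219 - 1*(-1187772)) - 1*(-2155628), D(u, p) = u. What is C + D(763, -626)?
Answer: 4349382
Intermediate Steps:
C = 4348619 (C = (1005219 + 1187772) + 2155628 = 2192991 + 2155628 = 4348619)
C + D(763, -626) = 4348619 + 763 = 4349382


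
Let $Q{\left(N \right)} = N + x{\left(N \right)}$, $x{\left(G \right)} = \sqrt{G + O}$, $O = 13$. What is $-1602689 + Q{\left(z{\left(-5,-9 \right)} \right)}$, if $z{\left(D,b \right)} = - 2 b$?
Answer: $-1602671 + \sqrt{31} \approx -1.6027 \cdot 10^{6}$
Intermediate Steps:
$x{\left(G \right)} = \sqrt{13 + G}$ ($x{\left(G \right)} = \sqrt{G + 13} = \sqrt{13 + G}$)
$Q{\left(N \right)} = N + \sqrt{13 + N}$
$-1602689 + Q{\left(z{\left(-5,-9 \right)} \right)} = -1602689 + \left(\left(-2\right) \left(-9\right) + \sqrt{13 - -18}\right) = -1602689 + \left(18 + \sqrt{13 + 18}\right) = -1602689 + \left(18 + \sqrt{31}\right) = -1602671 + \sqrt{31}$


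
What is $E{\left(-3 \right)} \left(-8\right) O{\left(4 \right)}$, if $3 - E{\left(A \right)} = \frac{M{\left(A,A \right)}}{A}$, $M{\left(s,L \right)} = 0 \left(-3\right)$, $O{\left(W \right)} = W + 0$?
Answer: $-96$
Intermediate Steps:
$O{\left(W \right)} = W$
$M{\left(s,L \right)} = 0$
$E{\left(A \right)} = 3$ ($E{\left(A \right)} = 3 - \frac{0}{A} = 3 - 0 = 3 + 0 = 3$)
$E{\left(-3 \right)} \left(-8\right) O{\left(4 \right)} = 3 \left(-8\right) 4 = \left(-24\right) 4 = -96$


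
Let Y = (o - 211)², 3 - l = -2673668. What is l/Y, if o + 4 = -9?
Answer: 381953/7168 ≈ 53.286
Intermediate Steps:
o = -13 (o = -4 - 9 = -13)
l = 2673671 (l = 3 - 1*(-2673668) = 3 + 2673668 = 2673671)
Y = 50176 (Y = (-13 - 211)² = (-224)² = 50176)
l/Y = 2673671/50176 = 2673671*(1/50176) = 381953/7168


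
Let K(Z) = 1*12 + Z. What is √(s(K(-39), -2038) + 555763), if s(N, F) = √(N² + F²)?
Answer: √(555763 + √4154173) ≈ 746.86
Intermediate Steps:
K(Z) = 12 + Z
s(N, F) = √(F² + N²)
√(s(K(-39), -2038) + 555763) = √(√((-2038)² + (12 - 39)²) + 555763) = √(√(4153444 + (-27)²) + 555763) = √(√(4153444 + 729) + 555763) = √(√4154173 + 555763) = √(555763 + √4154173)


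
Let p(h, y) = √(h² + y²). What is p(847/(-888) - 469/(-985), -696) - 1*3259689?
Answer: -3259689 + √370609951220257729/874680 ≈ -3.2590e+6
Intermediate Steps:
p(847/(-888) - 469/(-985), -696) - 1*3259689 = √((847/(-888) - 469/(-985))² + (-696)²) - 1*3259689 = √((847*(-1/888) - 469*(-1/985))² + 484416) - 3259689 = √((-847/888 + 469/985)² + 484416) - 3259689 = √((-417823/874680)² + 484416) - 3259689 = √(174576059329/765065102400 + 484416) - 3259689 = √(370609951220257729/765065102400) - 3259689 = √370609951220257729/874680 - 3259689 = -3259689 + √370609951220257729/874680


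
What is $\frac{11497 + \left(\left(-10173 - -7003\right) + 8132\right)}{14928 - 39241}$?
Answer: $- \frac{16459}{24313} \approx -0.67696$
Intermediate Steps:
$\frac{11497 + \left(\left(-10173 - -7003\right) + 8132\right)}{14928 - 39241} = \frac{11497 + \left(\left(-10173 + 7003\right) + 8132\right)}{-24313} = \left(11497 + \left(-3170 + 8132\right)\right) \left(- \frac{1}{24313}\right) = \left(11497 + 4962\right) \left(- \frac{1}{24313}\right) = 16459 \left(- \frac{1}{24313}\right) = - \frac{16459}{24313}$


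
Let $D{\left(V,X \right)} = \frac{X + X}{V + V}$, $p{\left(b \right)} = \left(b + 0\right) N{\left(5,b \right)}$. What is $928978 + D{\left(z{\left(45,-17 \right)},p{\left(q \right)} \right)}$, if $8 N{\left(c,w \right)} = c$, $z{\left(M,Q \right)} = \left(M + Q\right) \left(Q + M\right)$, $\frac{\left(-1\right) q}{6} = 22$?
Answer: $\frac{1456637339}{1568} \approx 9.2898 \cdot 10^{5}$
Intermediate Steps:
$q = -132$ ($q = \left(-6\right) 22 = -132$)
$z{\left(M,Q \right)} = \left(M + Q\right)^{2}$ ($z{\left(M,Q \right)} = \left(M + Q\right) \left(M + Q\right) = \left(M + Q\right)^{2}$)
$N{\left(c,w \right)} = \frac{c}{8}$
$p{\left(b \right)} = \frac{5 b}{8}$ ($p{\left(b \right)} = \left(b + 0\right) \frac{1}{8} \cdot 5 = b \frac{5}{8} = \frac{5 b}{8}$)
$D{\left(V,X \right)} = \frac{X}{V}$ ($D{\left(V,X \right)} = \frac{2 X}{2 V} = 2 X \frac{1}{2 V} = \frac{X}{V}$)
$928978 + D{\left(z{\left(45,-17 \right)},p{\left(q \right)} \right)} = 928978 + \frac{\frac{5}{8} \left(-132\right)}{\left(45 - 17\right)^{2}} = 928978 - \frac{165}{2 \cdot 28^{2}} = 928978 - \frac{165}{2 \cdot 784} = 928978 - \frac{165}{1568} = \frac{1456637339}{1568}$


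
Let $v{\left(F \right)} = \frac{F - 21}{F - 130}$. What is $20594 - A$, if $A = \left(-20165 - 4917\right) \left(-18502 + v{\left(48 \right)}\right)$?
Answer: $- \frac{19026247977}{41} \approx -4.6405 \cdot 10^{8}$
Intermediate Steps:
$v{\left(F \right)} = \frac{-21 + F}{-130 + F}$
$A = \frac{19027092331}{41}$ ($A = \left(-20165 - 4917\right) \left(-18502 + \frac{-21 + 48}{-130 + 48}\right) = \left(-20165 - 4917\right) \left(-18502 + \frac{1}{-82} \cdot 27\right) = - 25082 \left(-18502 - \frac{27}{82}\right) = \left(-25082\right) \left(- \frac{1517191}{82}\right) = \frac{19027092331}{41} \approx 4.6408 \cdot 10^{8}$)
$20594 - A = 20594 - \frac{19027092331}{41} = - \frac{19026247977}{41}$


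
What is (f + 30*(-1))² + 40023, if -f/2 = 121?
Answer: 114007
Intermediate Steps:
f = -242 (f = -2*121 = -242)
(f + 30*(-1))² + 40023 = (-242 + 30*(-1))² + 40023 = (-242 - 30)² + 40023 = (-272)² + 40023 = 73984 + 40023 = 114007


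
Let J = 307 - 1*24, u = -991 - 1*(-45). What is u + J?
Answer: -663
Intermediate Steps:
u = -946 (u = -991 + 45 = -946)
J = 283 (J = 307 - 24 = 283)
u + J = -946 + 283 = -663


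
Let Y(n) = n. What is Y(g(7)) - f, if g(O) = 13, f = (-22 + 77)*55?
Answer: -3012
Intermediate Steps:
f = 3025 (f = 55*55 = 3025)
Y(g(7)) - f = 13 - 1*3025 = 13 - 3025 = -3012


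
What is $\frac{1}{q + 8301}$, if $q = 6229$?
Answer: $\frac{1}{14530} \approx 6.8823 \cdot 10^{-5}$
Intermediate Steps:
$\frac{1}{q + 8301} = \frac{1}{6229 + 8301} = \frac{1}{14530}$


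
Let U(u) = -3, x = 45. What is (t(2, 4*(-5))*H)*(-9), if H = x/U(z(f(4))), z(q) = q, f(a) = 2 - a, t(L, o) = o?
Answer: -2700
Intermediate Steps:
H = -15 (H = 45/(-3) = 45*(-⅓) = -15)
(t(2, 4*(-5))*H)*(-9) = ((4*(-5))*(-15))*(-9) = -20*(-15)*(-9) = 300*(-9) = -2700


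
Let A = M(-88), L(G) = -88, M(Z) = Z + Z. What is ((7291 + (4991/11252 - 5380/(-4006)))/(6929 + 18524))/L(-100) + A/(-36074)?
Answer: 1477756508951779/910534965300603808 ≈ 0.0016230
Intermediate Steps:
M(Z) = 2*Z
A = -176 (A = 2*(-88) = -176)
((7291 + (4991/11252 - 5380/(-4006)))/(6929 + 18524))/L(-100) + A/(-36074) = ((7291 + (4991/11252 - 5380/(-4006)))/(6929 + 18524))/(-88) - 176/(-36074) = ((7291 + (4991*(1/11252) - 5380*(-1/4006)))/25453)*(-1/88) - 176*(-1/36074) = ((7291 + (4991/11252 + 2690/2003))*(1/25453))*(-1/88) + 88/18037 = ((7291 + 40264853/22537756)*(1/25453))*(-1/88) + 88/18037 = ((164363043849/22537756)*(1/25453))*(-1/88) + 88/18037 = (164363043849/573653503468)*(-1/88) + 88/18037 = -164363043849/50481508305184 + 88/18037 = 1477756508951779/910534965300603808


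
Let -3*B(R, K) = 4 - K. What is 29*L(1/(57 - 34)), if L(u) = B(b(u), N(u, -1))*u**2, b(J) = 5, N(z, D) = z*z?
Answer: -20445/279841 ≈ -0.073059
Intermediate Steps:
N(z, D) = z**2
B(R, K) = -4/3 + K/3 (B(R, K) = -(4 - K)/3 = -4/3 + K/3)
L(u) = u**2*(-4/3 + u**2/3) (L(u) = (-4/3 + u**2/3)*u**2 = u**2*(-4/3 + u**2/3))
29*L(1/(57 - 34)) = 29*((1/(57 - 34))**2*(-4 + (1/(57 - 34))**2)/3) = 29*((1/23)**2*(-4 + (1/23)**2)/3) = 29*((1/3)*(1/529)*(-4 + 1/529)) = 29*((1/3)*(1/529)*(-2115/529)) = 29*(-705/279841) = -20445/279841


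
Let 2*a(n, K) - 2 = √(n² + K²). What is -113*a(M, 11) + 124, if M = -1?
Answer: 11 - 113*√122/2 ≈ -613.06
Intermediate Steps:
a(n, K) = 1 + √(K² + n²)/2 (a(n, K) = 1 + √(n² + K²)/2 = 1 + √(K² + n²)/2)
-113*a(M, 11) + 124 = -113*(1 + √(11² + (-1)²)/2) + 124 = -113*(1 + √(121 + 1)/2) + 124 = -113*(1 + √122/2) + 124 = (-113 - 113*√122/2) + 124 = 11 - 113*√122/2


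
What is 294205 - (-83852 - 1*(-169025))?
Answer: 209032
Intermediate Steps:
294205 - (-83852 - 1*(-169025)) = 294205 - (-83852 + 169025) = 294205 - 1*85173 = 294205 - 85173 = 209032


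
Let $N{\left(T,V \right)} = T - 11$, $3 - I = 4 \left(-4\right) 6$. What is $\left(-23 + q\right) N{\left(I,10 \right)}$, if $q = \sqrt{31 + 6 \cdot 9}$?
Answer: $-2024 + 88 \sqrt{85} \approx -1212.7$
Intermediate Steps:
$I = 99$ ($I = 3 - 4 \left(-4\right) 6 = 3 - \left(-16\right) 6 = 3 - -96 = 3 + 96 = 99$)
$N{\left(T,V \right)} = -11 + T$
$q = \sqrt{85}$ ($q = \sqrt{31 + 54} = \sqrt{85} \approx 9.2195$)
$\left(-23 + q\right) N{\left(I,10 \right)} = \left(-23 + \sqrt{85}\right) \left(-11 + 99\right) = \left(-23 + \sqrt{85}\right) 88 = -2024 + 88 \sqrt{85}$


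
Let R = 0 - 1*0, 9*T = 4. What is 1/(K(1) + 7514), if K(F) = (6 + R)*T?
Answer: 3/22550 ≈ 0.00013304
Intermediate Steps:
T = 4/9 (T = (1/9)*4 = 4/9 ≈ 0.44444)
R = 0 (R = 0 + 0 = 0)
K(F) = 8/3 (K(F) = (6 + 0)*(4/9) = 6*(4/9) = 8/3)
1/(K(1) + 7514) = 1/(8/3 + 7514) = 1/(22550/3) = 3/22550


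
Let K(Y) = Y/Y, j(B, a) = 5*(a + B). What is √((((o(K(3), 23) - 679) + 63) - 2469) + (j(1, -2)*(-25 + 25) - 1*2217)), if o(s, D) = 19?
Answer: 3*I*√587 ≈ 72.684*I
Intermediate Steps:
j(B, a) = 5*B + 5*a (j(B, a) = 5*(B + a) = 5*B + 5*a)
K(Y) = 1
√((((o(K(3), 23) - 679) + 63) - 2469) + (j(1, -2)*(-25 + 25) - 1*2217)) = √((((19 - 679) + 63) - 2469) + ((5*1 + 5*(-2))*(-25 + 25) - 1*2217)) = √(((-660 + 63) - 2469) + ((5 - 10)*0 - 2217)) = √((-597 - 2469) + (-5*0 - 2217)) = √(-3066 + (0 - 2217)) = √(-3066 - 2217) = √(-5283) = 3*I*√587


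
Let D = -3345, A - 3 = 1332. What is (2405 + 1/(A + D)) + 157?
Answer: 5149619/2010 ≈ 2562.0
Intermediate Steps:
A = 1335 (A = 3 + 1332 = 1335)
(2405 + 1/(A + D)) + 157 = (2405 + 1/(1335 - 3345)) + 157 = (2405 + 1/(-2010)) + 157 = (2405 - 1/2010) + 157 = 4834049/2010 + 157 = 5149619/2010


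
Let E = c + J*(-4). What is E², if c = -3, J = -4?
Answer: 169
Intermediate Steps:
E = 13 (E = -3 - 4*(-4) = -3 + 16 = 13)
E² = 13² = 169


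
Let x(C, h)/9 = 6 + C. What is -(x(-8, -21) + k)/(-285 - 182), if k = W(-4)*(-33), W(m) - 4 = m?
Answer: -18/467 ≈ -0.038544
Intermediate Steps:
x(C, h) = 54 + 9*C (x(C, h) = 9*(6 + C) = 54 + 9*C)
W(m) = 4 + m
k = 0 (k = (4 - 4)*(-33) = 0*(-33) = 0)
-(x(-8, -21) + k)/(-285 - 182) = -((54 + 9*(-8)) + 0)/(-285 - 182) = -((54 - 72) + 0)/(-467) = -(-18 + 0)*(-1)/467 = -(-18)*(-1)/467 = -1*18/467 = -18/467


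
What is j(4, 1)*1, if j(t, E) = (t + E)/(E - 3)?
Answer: -5/2 ≈ -2.5000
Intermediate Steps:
j(t, E) = (E + t)/(-3 + E)
j(4, 1)*1 = ((1 + 4)/(-3 + 1))*1 = (5/(-2))*1 = -½*5*1 = -5/2*1 = -5/2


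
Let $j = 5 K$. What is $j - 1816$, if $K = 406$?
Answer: $214$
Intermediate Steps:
$j = 2030$ ($j = 5 \cdot 406 = 2030$)
$j - 1816 = 2030 - 1816 = 214$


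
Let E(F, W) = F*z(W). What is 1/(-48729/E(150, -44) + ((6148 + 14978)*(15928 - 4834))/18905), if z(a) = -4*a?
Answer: 33272800/412433030657 ≈ 8.0674e-5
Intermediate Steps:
E(F, W) = -4*F*W (E(F, W) = F*(-4*W) = -4*F*W)
1/(-48729/E(150, -44) + ((6148 + 14978)*(15928 - 4834))/18905) = 1/(-48729/((-4*150*(-44))) + ((6148 + 14978)*(15928 - 4834))/18905) = 1/(-48729/26400 + (21126*11094)*(1/18905)) = 1/(-48729*1/26400 + 234371844*(1/18905)) = 1/(-16243/8800 + 234371844/18905) = 1/(412433030657/33272800) = 33272800/412433030657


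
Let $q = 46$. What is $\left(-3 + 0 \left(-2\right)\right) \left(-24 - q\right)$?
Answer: $210$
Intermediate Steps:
$\left(-3 + 0 \left(-2\right)\right) \left(-24 - q\right) = \left(-3 + 0 \left(-2\right)\right) \left(-24 - 46\right) = \left(-3 + 0\right) \left(-24 - 46\right) = \left(-3\right) \left(-70\right) = 210$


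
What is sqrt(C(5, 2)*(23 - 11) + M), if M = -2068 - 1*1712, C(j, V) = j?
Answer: 2*I*sqrt(930) ≈ 60.992*I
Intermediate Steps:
M = -3780 (M = -2068 - 1712 = -3780)
sqrt(C(5, 2)*(23 - 11) + M) = sqrt(5*(23 - 11) - 3780) = sqrt(5*12 - 3780) = sqrt(60 - 3780) = sqrt(-3720) = 2*I*sqrt(930)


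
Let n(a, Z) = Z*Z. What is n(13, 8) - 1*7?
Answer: 57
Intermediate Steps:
n(a, Z) = Z**2
n(13, 8) - 1*7 = 8**2 - 1*7 = 64 - 7 = 57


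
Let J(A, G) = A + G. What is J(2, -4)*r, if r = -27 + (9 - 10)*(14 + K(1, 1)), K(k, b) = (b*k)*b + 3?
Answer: 90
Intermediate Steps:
K(k, b) = 3 + k*b**2 (K(k, b) = k*b**2 + 3 = 3 + k*b**2)
r = -45 (r = -27 + (9 - 10)*(14 + (3 + 1*1**2)) = -27 - (14 + (3 + 1*1)) = -27 - (14 + (3 + 1)) = -27 - (14 + 4) = -27 - 1*18 = -27 - 18 = -45)
J(2, -4)*r = (2 - 4)*(-45) = -2*(-45) = 90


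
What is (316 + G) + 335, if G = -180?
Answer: 471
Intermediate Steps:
(316 + G) + 335 = (316 - 180) + 335 = 136 + 335 = 471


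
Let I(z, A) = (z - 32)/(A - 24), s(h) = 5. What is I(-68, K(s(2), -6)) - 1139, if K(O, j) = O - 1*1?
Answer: -1134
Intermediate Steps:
K(O, j) = -1 + O (K(O, j) = O - 1 = -1 + O)
I(z, A) = (-32 + z)/(-24 + A)
I(-68, K(s(2), -6)) - 1139 = (-32 - 68)/(-24 + (-1 + 5)) - 1139 = -100/(-24 + 4) - 1139 = -100/(-20) - 1139 = -1/20*(-100) - 1139 = 5 - 1139 = -1134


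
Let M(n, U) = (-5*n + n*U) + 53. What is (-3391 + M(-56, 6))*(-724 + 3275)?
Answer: -8658094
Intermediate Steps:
M(n, U) = 53 - 5*n + U*n (M(n, U) = (-5*n + U*n) + 53 = 53 - 5*n + U*n)
(-3391 + M(-56, 6))*(-724 + 3275) = (-3391 + (53 - 5*(-56) + 6*(-56)))*(-724 + 3275) = (-3391 + (53 + 280 - 336))*2551 = (-3391 - 3)*2551 = -3394*2551 = -8658094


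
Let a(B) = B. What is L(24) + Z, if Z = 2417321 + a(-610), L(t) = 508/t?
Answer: 14500393/6 ≈ 2.4167e+6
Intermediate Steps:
Z = 2416711 (Z = 2417321 - 610 = 2416711)
L(24) + Z = 508/24 + 2416711 = 508*(1/24) + 2416711 = 127/6 + 2416711 = 14500393/6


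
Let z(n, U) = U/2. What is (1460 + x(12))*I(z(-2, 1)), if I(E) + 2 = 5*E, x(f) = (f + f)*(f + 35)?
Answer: 1294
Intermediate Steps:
z(n, U) = U/2 (z(n, U) = U*(1/2) = U/2)
x(f) = 2*f*(35 + f) (x(f) = (2*f)*(35 + f) = 2*f*(35 + f))
I(E) = -2 + 5*E
(1460 + x(12))*I(z(-2, 1)) = (1460 + 2*12*(35 + 12))*(-2 + 5*((1/2)*1)) = (1460 + 2*12*47)*(-2 + 5*(1/2)) = (1460 + 1128)*(-2 + 5/2) = 2588*(1/2) = 1294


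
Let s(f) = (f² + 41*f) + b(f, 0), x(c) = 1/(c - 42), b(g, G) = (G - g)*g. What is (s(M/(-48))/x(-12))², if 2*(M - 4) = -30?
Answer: 16475481/64 ≈ 2.5743e+5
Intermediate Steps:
b(g, G) = g*(G - g)
x(c) = 1/(-42 + c)
M = -11 (M = 4 + (½)*(-30) = 4 - 15 = -11)
s(f) = 41*f (s(f) = (f² + 41*f) + f*(0 - f) = (f² + 41*f) + f*(-f) = (f² + 41*f) - f² = 41*f)
(s(M/(-48))/x(-12))² = ((41*(-11/(-48)))/(1/(-42 - 12)))² = ((41*(-11*(-1/48)))/(1/(-54)))² = ((41*(11/48))/(-1/54))² = ((451/48)*(-54))² = (-4059/8)² = 16475481/64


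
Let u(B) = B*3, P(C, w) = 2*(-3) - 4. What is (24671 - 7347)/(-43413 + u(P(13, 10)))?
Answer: -17324/43443 ≈ -0.39878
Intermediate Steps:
P(C, w) = -10 (P(C, w) = -6 - 4 = -10)
u(B) = 3*B
(24671 - 7347)/(-43413 + u(P(13, 10))) = (24671 - 7347)/(-43413 + 3*(-10)) = 17324/(-43413 - 30) = 17324/(-43443) = 17324*(-1/43443) = -17324/43443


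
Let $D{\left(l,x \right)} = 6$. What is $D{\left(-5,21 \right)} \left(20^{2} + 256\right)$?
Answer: $3936$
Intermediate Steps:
$D{\left(-5,21 \right)} \left(20^{2} + 256\right) = 6 \left(20^{2} + 256\right) = 6 \left(400 + 256\right) = 6 \cdot 656 = 3936$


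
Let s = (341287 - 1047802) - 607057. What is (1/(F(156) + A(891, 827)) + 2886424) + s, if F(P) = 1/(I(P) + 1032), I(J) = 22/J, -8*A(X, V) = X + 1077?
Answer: 31149773844181/19804644 ≈ 1.5729e+6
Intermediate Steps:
A(X, V) = -1077/8 - X/8 (A(X, V) = -(X + 1077)/8 = -(1077 + X)/8 = -1077/8 - X/8)
F(P) = 1/(1032 + 22/P) (F(P) = 1/(22/P + 1032) = 1/(1032 + 22/P))
s = -1313572 (s = -706515 - 607057 = -1313572)
(1/(F(156) + A(891, 827)) + 2886424) + s = (1/((1/2)*156/(11 + 516*156) + (-1077/8 - 1/8*891)) + 2886424) - 1313572 = (1/((1/2)*156/(11 + 80496) + (-1077/8 - 891/8)) + 2886424) - 1313572 = (1/((1/2)*156/80507 - 246) + 2886424) - 1313572 = (1/((1/2)*156*(1/80507) - 246) + 2886424) - 1313572 = (1/(78/80507 - 246) + 2886424) - 1313572 = (1/(-19804644/80507) + 2886424) - 1313572 = (-80507/19804644 + 2886424) - 1313572 = 57164599672549/19804644 - 1313572 = 31149773844181/19804644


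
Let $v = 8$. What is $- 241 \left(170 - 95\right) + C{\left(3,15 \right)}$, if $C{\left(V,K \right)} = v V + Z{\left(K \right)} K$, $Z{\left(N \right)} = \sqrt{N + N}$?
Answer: $-18051 + 15 \sqrt{30} \approx -17969.0$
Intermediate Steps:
$Z{\left(N \right)} = \sqrt{2} \sqrt{N}$ ($Z{\left(N \right)} = \sqrt{2 N} = \sqrt{2} \sqrt{N}$)
$C{\left(V,K \right)} = 8 V + \sqrt{2} K^{\frac{3}{2}}$ ($C{\left(V,K \right)} = 8 V + \sqrt{2} \sqrt{K} K = 8 V + \sqrt{2} K^{\frac{3}{2}}$)
$- 241 \left(170 - 95\right) + C{\left(3,15 \right)} = - 241 \left(170 - 95\right) + \left(8 \cdot 3 + \sqrt{2} \cdot 15^{\frac{3}{2}}\right) = - 241 \left(170 - 95\right) + \left(24 + \sqrt{2} \cdot 15 \sqrt{15}\right) = \left(-241\right) 75 + \left(24 + 15 \sqrt{30}\right) = -18075 + \left(24 + 15 \sqrt{30}\right) = -18051 + 15 \sqrt{30}$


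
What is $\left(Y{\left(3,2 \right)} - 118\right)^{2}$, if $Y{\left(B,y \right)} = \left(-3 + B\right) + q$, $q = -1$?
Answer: $14161$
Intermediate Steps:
$Y{\left(B,y \right)} = -4 + B$ ($Y{\left(B,y \right)} = \left(-3 + B\right) - 1 = -4 + B$)
$\left(Y{\left(3,2 \right)} - 118\right)^{2} = \left(\left(-4 + 3\right) - 118\right)^{2} = \left(-1 - 118\right)^{2} = \left(-119\right)^{2} = 14161$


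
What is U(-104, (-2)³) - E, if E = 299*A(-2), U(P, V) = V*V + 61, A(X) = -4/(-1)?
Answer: -1071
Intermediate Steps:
A(X) = 4 (A(X) = -4*(-1) = 4)
U(P, V) = 61 + V² (U(P, V) = V² + 61 = 61 + V²)
E = 1196 (E = 299*4 = 1196)
U(-104, (-2)³) - E = (61 + ((-2)³)²) - 1*1196 = (61 + (-8)²) - 1196 = (61 + 64) - 1196 = 125 - 1196 = -1071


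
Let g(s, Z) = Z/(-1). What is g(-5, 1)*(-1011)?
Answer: 1011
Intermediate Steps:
g(s, Z) = -Z (g(s, Z) = Z*(-1) = -Z)
g(-5, 1)*(-1011) = -1*1*(-1011) = -1*(-1011) = 1011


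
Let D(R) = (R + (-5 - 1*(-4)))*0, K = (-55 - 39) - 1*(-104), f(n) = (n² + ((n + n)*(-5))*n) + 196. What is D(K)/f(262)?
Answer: 0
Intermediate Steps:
f(n) = 196 - 9*n² (f(n) = (n² + ((2*n)*(-5))*n) + 196 = (n² + (-10*n)*n) + 196 = (n² - 10*n²) + 196 = -9*n² + 196 = 196 - 9*n²)
K = 10 (K = -94 + 104 = 10)
D(R) = 0 (D(R) = (R + (-5 + 4))*0 = (R - 1)*0 = (-1 + R)*0 = 0)
D(K)/f(262) = 0/(196 - 9*262²) = 0/(196 - 9*68644) = 0/(196 - 617796) = 0/(-617600) = 0*(-1/617600) = 0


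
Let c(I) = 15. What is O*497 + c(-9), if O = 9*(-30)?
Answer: -134175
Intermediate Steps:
O = -270
O*497 + c(-9) = -270*497 + 15 = -134190 + 15 = -134175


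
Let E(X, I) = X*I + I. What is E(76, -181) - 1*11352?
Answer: -25289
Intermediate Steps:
E(X, I) = I + I*X (E(X, I) = I*X + I = I + I*X)
E(76, -181) - 1*11352 = -181*(1 + 76) - 1*11352 = -181*77 - 11352 = -13937 - 11352 = -25289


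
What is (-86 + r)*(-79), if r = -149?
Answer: 18565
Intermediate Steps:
(-86 + r)*(-79) = (-86 - 149)*(-79) = -235*(-79) = 18565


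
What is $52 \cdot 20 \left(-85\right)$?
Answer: $-88400$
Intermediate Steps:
$52 \cdot 20 \left(-85\right) = 1040 \left(-85\right) = -88400$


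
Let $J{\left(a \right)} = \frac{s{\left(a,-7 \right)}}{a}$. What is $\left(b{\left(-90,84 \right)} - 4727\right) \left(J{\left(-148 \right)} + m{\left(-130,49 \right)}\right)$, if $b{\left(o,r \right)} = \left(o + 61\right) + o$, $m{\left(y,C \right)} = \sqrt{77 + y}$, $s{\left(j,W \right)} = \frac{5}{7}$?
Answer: $\frac{12115}{518} - 4846 i \sqrt{53} \approx 23.388 - 35279.0 i$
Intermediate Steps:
$s{\left(j,W \right)} = \frac{5}{7}$ ($s{\left(j,W \right)} = 5 \cdot \frac{1}{7} = \frac{5}{7}$)
$J{\left(a \right)} = \frac{5}{7 a}$
$b{\left(o,r \right)} = 61 + 2 o$ ($b{\left(o,r \right)} = \left(61 + o\right) + o = 61 + 2 o$)
$\left(b{\left(-90,84 \right)} - 4727\right) \left(J{\left(-148 \right)} + m{\left(-130,49 \right)}\right) = \left(\left(61 + 2 \left(-90\right)\right) - 4727\right) \left(\frac{5}{7 \left(-148\right)} + \sqrt{77 - 130}\right) = \left(\left(61 - 180\right) - 4727\right) \left(\frac{5}{7} \left(- \frac{1}{148}\right) + \sqrt{-53}\right) = \left(-119 - 4727\right) \left(- \frac{5}{1036} + i \sqrt{53}\right) = - 4846 \left(- \frac{5}{1036} + i \sqrt{53}\right) = \frac{12115}{518} - 4846 i \sqrt{53}$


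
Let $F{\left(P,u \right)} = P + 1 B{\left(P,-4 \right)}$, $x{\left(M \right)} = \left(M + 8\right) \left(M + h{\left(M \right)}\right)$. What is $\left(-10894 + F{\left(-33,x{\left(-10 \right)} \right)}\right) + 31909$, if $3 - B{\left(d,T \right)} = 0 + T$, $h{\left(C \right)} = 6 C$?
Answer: $20989$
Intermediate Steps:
$B{\left(d,T \right)} = 3 - T$ ($B{\left(d,T \right)} = 3 - \left(0 + T\right) = 3 - T$)
$x{\left(M \right)} = 7 M \left(8 + M\right)$ ($x{\left(M \right)} = \left(M + 8\right) \left(M + 6 M\right) = \left(8 + M\right) 7 M = 7 M \left(8 + M\right)$)
$F{\left(P,u \right)} = 7 + P$ ($F{\left(P,u \right)} = P + 1 \left(3 - -4\right) = P + 1 \left(3 + 4\right) = P + 1 \cdot 7 = P + 7 = 7 + P$)
$\left(-10894 + F{\left(-33,x{\left(-10 \right)} \right)}\right) + 31909 = \left(-10894 + \left(7 - 33\right)\right) + 31909 = \left(-10894 - 26\right) + 31909 = -10920 + 31909 = 20989$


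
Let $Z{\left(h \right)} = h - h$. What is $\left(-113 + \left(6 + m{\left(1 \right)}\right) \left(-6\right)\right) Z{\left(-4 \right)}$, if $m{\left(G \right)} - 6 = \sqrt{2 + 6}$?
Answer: $0$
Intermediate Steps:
$m{\left(G \right)} = 6 + 2 \sqrt{2}$ ($m{\left(G \right)} = 6 + \sqrt{2 + 6} = 6 + \sqrt{8} = 6 + 2 \sqrt{2}$)
$Z{\left(h \right)} = 0$
$\left(-113 + \left(6 + m{\left(1 \right)}\right) \left(-6\right)\right) Z{\left(-4 \right)} = \left(-113 + \left(6 + \left(6 + 2 \sqrt{2}\right)\right) \left(-6\right)\right) 0 = \left(-113 + \left(12 + 2 \sqrt{2}\right) \left(-6\right)\right) 0 = \left(-113 - \left(72 + 12 \sqrt{2}\right)\right) 0 = \left(-185 - 12 \sqrt{2}\right) 0 = 0$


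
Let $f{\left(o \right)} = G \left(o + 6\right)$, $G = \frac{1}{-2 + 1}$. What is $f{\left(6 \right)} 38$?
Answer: $-456$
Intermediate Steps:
$G = -1$ ($G = \frac{1}{-1} = -1$)
$f{\left(o \right)} = -6 - o$ ($f{\left(o \right)} = - (o + 6) = - (6 + o) = -6 - o$)
$f{\left(6 \right)} 38 = \left(-6 - 6\right) 38 = \left(-12\right) 38 = -456$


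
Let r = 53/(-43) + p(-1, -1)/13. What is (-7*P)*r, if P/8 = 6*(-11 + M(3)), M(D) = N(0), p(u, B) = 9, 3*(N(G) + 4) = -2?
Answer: -1589728/559 ≈ -2843.9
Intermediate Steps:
N(G) = -14/3 (N(G) = -4 + (⅓)*(-2) = -4 - ⅔ = -14/3)
r = -302/559 (r = 53/(-43) + 9/13 = 53*(-1/43) + 9*(1/13) = -53/43 + 9/13 = -302/559 ≈ -0.54025)
M(D) = -14/3
P = -752 (P = 8*(6*(-11 - 14/3)) = 8*(6*(-47/3)) = 8*(-94) = -752)
(-7*P)*r = -7*(-752)*(-302/559) = 5264*(-302/559) = -1589728/559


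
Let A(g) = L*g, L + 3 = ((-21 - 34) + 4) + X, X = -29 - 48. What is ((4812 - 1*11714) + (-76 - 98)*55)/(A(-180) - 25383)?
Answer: 16472/1803 ≈ 9.1359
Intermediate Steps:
X = -77
L = -131 (L = -3 + (((-21 - 34) + 4) - 77) = -3 + ((-55 + 4) - 77) = -3 + (-51 - 77) = -3 - 128 = -131)
A(g) = -131*g
((4812 - 1*11714) + (-76 - 98)*55)/(A(-180) - 25383) = ((4812 - 1*11714) + (-76 - 98)*55)/(-131*(-180) - 25383) = ((4812 - 11714) - 174*55)/(23580 - 25383) = (-6902 - 9570)/(-1803) = -16472*(-1/1803) = 16472/1803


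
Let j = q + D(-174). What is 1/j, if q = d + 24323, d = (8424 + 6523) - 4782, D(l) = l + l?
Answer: 1/34140 ≈ 2.9291e-5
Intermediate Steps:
D(l) = 2*l
d = 10165 (d = 14947 - 4782 = 10165)
q = 34488 (q = 10165 + 24323 = 34488)
j = 34140 (j = 34488 + 2*(-174) = 34488 - 348 = 34140)
1/j = 1/34140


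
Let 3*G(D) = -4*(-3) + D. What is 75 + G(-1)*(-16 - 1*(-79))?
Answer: 306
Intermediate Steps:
G(D) = 4 + D/3 (G(D) = (-4*(-3) + D)/3 = (12 + D)/3 = 4 + D/3)
75 + G(-1)*(-16 - 1*(-79)) = 75 + (4 + (⅓)*(-1))*(-16 - 1*(-79)) = 75 + (4 - ⅓)*(-16 + 79) = 75 + (11/3)*63 = 75 + 231 = 306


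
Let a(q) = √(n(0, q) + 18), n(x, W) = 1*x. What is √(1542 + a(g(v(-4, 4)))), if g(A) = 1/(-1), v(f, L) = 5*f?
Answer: √(1542 + 3*√2) ≈ 39.322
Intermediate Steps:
n(x, W) = x
g(A) = -1
a(q) = 3*√2 (a(q) = √(0 + 18) = √18 = 3*√2)
√(1542 + a(g(v(-4, 4)))) = √(1542 + 3*√2)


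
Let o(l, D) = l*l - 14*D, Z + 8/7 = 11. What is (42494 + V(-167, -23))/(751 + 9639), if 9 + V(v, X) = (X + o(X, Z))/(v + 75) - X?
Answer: 21252/5195 ≈ 4.0909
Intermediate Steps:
Z = 69/7 (Z = -8/7 + 11 = 69/7 ≈ 9.8571)
o(l, D) = l² - 14*D
V(v, X) = -9 - X + (-138 + X + X²)/(75 + v) (V(v, X) = -9 + ((X + (X² - 14*69/7))/(v + 75) - X) = -9 + ((X + (X² - 138))/(75 + v) - X) = -9 + ((X + (-138 + X²))/(75 + v) - X) = -9 + ((-138 + X + X²)/(75 + v) - X) = -9 + (-X + (-138 + X + X²)/(75 + v)) = -9 - X + (-138 + X + X²)/(75 + v))
(42494 + V(-167, -23))/(751 + 9639) = (42494 + (-813 + (-23)² - 74*(-23) - 9*(-167) - 1*(-23)*(-167))/(75 - 167))/(751 + 9639) = (42494 + (-813 + 529 + 1702 + 1503 - 3841)/(-92))/10390 = (42494 - 1/92*(-920))*(1/10390) = (42494 + 10)*(1/10390) = 42504*(1/10390) = 21252/5195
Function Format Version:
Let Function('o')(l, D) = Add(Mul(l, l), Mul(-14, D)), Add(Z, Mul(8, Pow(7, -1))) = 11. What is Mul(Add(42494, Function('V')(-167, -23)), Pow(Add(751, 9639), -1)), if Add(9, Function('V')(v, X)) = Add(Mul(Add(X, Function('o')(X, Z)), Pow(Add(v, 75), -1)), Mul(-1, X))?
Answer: Rational(21252, 5195) ≈ 4.0909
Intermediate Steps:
Z = Rational(69, 7) (Z = Add(Rational(-8, 7), 11) = Rational(69, 7) ≈ 9.8571)
Function('o')(l, D) = Add(Pow(l, 2), Mul(-14, D))
Function('V')(v, X) = Add(-9, Mul(-1, X), Mul(Pow(Add(75, v), -1), Add(-138, X, Pow(X, 2)))) (Function('V')(v, X) = Add(-9, Add(Mul(Add(X, Add(Pow(X, 2), Mul(-14, Rational(69, 7)))), Pow(Add(v, 75), -1)), Mul(-1, X))) = Add(-9, Add(Mul(Add(X, Add(Pow(X, 2), -138)), Pow(Add(75, v), -1)), Mul(-1, X))) = Add(-9, Add(Mul(Add(X, Add(-138, Pow(X, 2))), Pow(Add(75, v), -1)), Mul(-1, X))) = Add(-9, Add(Mul(Add(-138, X, Pow(X, 2)), Pow(Add(75, v), -1)), Mul(-1, X))) = Add(-9, Add(Mul(Pow(Add(75, v), -1), Add(-138, X, Pow(X, 2))), Mul(-1, X))) = Add(-9, Add(Mul(-1, X), Mul(Pow(Add(75, v), -1), Add(-138, X, Pow(X, 2))))) = Add(-9, Mul(-1, X), Mul(Pow(Add(75, v), -1), Add(-138, X, Pow(X, 2)))))
Mul(Add(42494, Function('V')(-167, -23)), Pow(Add(751, 9639), -1)) = Mul(Add(42494, Mul(Pow(Add(75, -167), -1), Add(-813, Pow(-23, 2), Mul(-74, -23), Mul(-9, -167), Mul(-1, -23, -167)))), Pow(Add(751, 9639), -1)) = Mul(Add(42494, Mul(Pow(-92, -1), Add(-813, 529, 1702, 1503, -3841))), Pow(10390, -1)) = Mul(Add(42494, Mul(Rational(-1, 92), -920)), Rational(1, 10390)) = Mul(Add(42494, 10), Rational(1, 10390)) = Mul(42504, Rational(1, 10390)) = Rational(21252, 5195)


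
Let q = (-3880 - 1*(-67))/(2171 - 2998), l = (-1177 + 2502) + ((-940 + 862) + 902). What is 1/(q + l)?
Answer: 827/1781036 ≈ 0.00046434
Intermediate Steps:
l = 2149 (l = 1325 + (-78 + 902) = 1325 + 824 = 2149)
q = 3813/827 (q = (-3880 + 67)/(-827) = -3813*(-1/827) = 3813/827 ≈ 4.6106)
1/(q + l) = 1/(3813/827 + 2149) = 1/(1781036/827) = 827/1781036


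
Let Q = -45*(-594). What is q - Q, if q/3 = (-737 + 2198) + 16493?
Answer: 27132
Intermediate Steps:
Q = 26730
q = 53862 (q = 3*((-737 + 2198) + 16493) = 3*(1461 + 16493) = 3*17954 = 53862)
q - Q = 53862 - 1*26730 = 53862 - 26730 = 27132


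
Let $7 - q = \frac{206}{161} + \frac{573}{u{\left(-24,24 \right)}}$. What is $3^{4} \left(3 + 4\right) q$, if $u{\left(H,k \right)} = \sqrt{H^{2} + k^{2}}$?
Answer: $\frac{74601}{23} - \frac{108297 \sqrt{2}}{16} \approx -6328.7$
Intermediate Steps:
$q = \frac{921}{161} - \frac{191 \sqrt{2}}{16}$ ($q = 7 - \left(\frac{206}{161} + \frac{573}{\sqrt{\left(-24\right)^{2} + 24^{2}}}\right) = 7 - \left(206 \cdot \frac{1}{161} + \frac{573}{\sqrt{576 + 576}}\right) = 7 - \left(\frac{206}{161} + \frac{573}{\sqrt{1152}}\right) = 7 - \left(\frac{206}{161} + \frac{573}{24 \sqrt{2}}\right) = 7 - \left(\frac{206}{161} + 573 \frac{\sqrt{2}}{48}\right) = 7 - \left(\frac{206}{161} + \frac{191 \sqrt{2}}{16}\right) = \frac{921}{161} - \frac{191 \sqrt{2}}{16} \approx -11.162$)
$3^{4} \left(3 + 4\right) q = 3^{4} \left(3 + 4\right) \left(\frac{921}{161} - \frac{191 \sqrt{2}}{16}\right) = 81 \cdot 7 \left(\frac{921}{161} - \frac{191 \sqrt{2}}{16}\right) = 567 \left(\frac{921}{161} - \frac{191 \sqrt{2}}{16}\right) = \frac{74601}{23} - \frac{108297 \sqrt{2}}{16}$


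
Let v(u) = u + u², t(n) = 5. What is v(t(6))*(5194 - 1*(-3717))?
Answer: 267330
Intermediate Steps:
v(t(6))*(5194 - 1*(-3717)) = (5*(1 + 5))*(5194 - 1*(-3717)) = (5*6)*(5194 + 3717) = 30*8911 = 267330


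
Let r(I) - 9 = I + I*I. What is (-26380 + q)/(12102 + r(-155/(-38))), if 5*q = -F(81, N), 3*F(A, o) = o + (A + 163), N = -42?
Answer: -571682488/262772985 ≈ -2.1756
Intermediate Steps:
F(A, o) = 163/3 + A/3 + o/3 (F(A, o) = (o + (A + 163))/3 = (o + (163 + A))/3 = (163 + A + o)/3 = 163/3 + A/3 + o/3)
q = -202/15 (q = (-(163/3 + (1/3)*81 + (1/3)*(-42)))/5 = (-(163/3 + 27 - 14))/5 = (-1*202/3)/5 = (1/5)*(-202/3) = -202/15 ≈ -13.467)
r(I) = 9 + I + I**2 (r(I) = 9 + (I + I*I) = 9 + (I + I**2) = 9 + I + I**2)
(-26380 + q)/(12102 + r(-155/(-38))) = (-26380 - 202/15)/(12102 + (9 - 155/(-38) + (-155/(-38))**2)) = -395902/(15*(12102 + (9 - 155*(-1/38) + (-155*(-1/38))**2))) = -395902/(15*(12102 + (9 + 155/38 + (155/38)**2))) = -395902/(15*(12102 + (9 + 155/38 + 24025/1444))) = -395902/(15*(12102 + 42911/1444)) = -395902/(15*17518199/1444) = -395902/15*1444/17518199 = -571682488/262772985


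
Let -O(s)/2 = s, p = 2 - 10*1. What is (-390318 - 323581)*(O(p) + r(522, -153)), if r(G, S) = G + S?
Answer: -274851115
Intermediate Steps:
p = -8 (p = 2 - 10 = -8)
O(s) = -2*s
(-390318 - 323581)*(O(p) + r(522, -153)) = (-390318 - 323581)*(-2*(-8) + (522 - 153)) = -713899*(16 + 369) = -713899*385 = -274851115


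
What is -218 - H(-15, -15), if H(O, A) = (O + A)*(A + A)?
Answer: -1118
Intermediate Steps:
H(O, A) = 2*A*(A + O) (H(O, A) = (A + O)*(2*A) = 2*A*(A + O))
-218 - H(-15, -15) = -218 - 2*(-15)*(-15 - 15) = -218 - 2*(-15)*(-30) = -218 - 1*900 = -218 - 900 = -1118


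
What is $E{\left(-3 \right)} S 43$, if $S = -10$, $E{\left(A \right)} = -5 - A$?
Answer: $860$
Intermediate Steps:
$E{\left(-3 \right)} S 43 = \left(-5 - -3\right) \left(-10\right) 43 = \left(-5 + 3\right) \left(-10\right) 43 = \left(-2\right) \left(-10\right) 43 = 20 \cdot 43 = 860$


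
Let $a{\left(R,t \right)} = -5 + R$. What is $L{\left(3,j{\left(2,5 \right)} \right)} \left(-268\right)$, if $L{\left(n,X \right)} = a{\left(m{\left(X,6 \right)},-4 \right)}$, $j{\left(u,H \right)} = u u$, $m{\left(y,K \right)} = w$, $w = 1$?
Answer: $1072$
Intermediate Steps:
$m{\left(y,K \right)} = 1$
$j{\left(u,H \right)} = u^{2}$
$L{\left(n,X \right)} = -4$ ($L{\left(n,X \right)} = -5 + 1 = -4$)
$L{\left(3,j{\left(2,5 \right)} \right)} \left(-268\right) = \left(-4\right) \left(-268\right) = 1072$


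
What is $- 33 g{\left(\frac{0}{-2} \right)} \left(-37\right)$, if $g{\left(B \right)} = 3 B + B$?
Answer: $0$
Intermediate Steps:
$g{\left(B \right)} = 4 B$
$- 33 g{\left(\frac{0}{-2} \right)} \left(-37\right) = - 33 \cdot 4 \frac{0}{-2} \left(-37\right) = - 33 \cdot 4 \cdot 0 \left(- \frac{1}{2}\right) \left(-37\right) = - 33 \cdot 4 \cdot 0 \left(-37\right) = \left(-33\right) 0 \left(-37\right) = 0 \left(-37\right) = 0$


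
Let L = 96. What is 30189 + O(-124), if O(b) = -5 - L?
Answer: 30088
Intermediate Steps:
O(b) = -101 (O(b) = -5 - 1*96 = -5 - 96 = -101)
30189 + O(-124) = 30189 - 101 = 30088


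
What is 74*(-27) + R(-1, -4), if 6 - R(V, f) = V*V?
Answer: -1993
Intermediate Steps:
R(V, f) = 6 - V² (R(V, f) = 6 - V*V = 6 - V²)
74*(-27) + R(-1, -4) = 74*(-27) + (6 - 1*(-1)²) = -1998 + (6 - 1*1) = -1998 + (6 - 1) = -1998 + 5 = -1993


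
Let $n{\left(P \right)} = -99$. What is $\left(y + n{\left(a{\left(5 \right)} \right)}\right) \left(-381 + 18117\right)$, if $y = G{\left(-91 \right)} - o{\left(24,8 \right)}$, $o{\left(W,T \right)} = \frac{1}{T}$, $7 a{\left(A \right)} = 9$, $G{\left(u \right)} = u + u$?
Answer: $-4986033$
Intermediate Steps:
$G{\left(u \right)} = 2 u$
$a{\left(A \right)} = \frac{9}{7}$ ($a{\left(A \right)} = \frac{1}{7} \cdot 9 = \frac{9}{7}$)
$y = - \frac{1457}{8}$ ($y = 2 \left(-91\right) - \frac{1}{8} = -182 - \frac{1}{8} = - \frac{1457}{8} \approx -182.13$)
$\left(y + n{\left(a{\left(5 \right)} \right)}\right) \left(-381 + 18117\right) = \left(- \frac{1457}{8} - 99\right) \left(-381 + 18117\right) = \left(- \frac{2249}{8}\right) 17736 = -4986033$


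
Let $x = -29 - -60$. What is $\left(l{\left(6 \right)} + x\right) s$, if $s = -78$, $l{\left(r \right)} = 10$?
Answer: $-3198$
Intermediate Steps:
$x = 31$ ($x = -29 + 60 = 31$)
$\left(l{\left(6 \right)} + x\right) s = \left(10 + 31\right) \left(-78\right) = 41 \left(-78\right) = -3198$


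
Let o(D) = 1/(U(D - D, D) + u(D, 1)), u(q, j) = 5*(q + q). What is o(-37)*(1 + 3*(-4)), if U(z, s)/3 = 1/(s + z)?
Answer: 407/13693 ≈ 0.029723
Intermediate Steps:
u(q, j) = 10*q (u(q, j) = 5*(2*q) = 10*q)
U(z, s) = 3/(s + z)
o(D) = 1/(3/D + 10*D) (o(D) = 1/(3/(D + (D - D)) + 10*D) = 1/(3/(D + 0) + 10*D) = 1/(3/D + 10*D))
o(-37)*(1 + 3*(-4)) = (-37/(3 + 10*(-37)²))*(1 + 3*(-4)) = (-37/(3 + 10*1369))*(1 - 12) = -37/(3 + 13690)*(-11) = -37/13693*(-11) = 407/13693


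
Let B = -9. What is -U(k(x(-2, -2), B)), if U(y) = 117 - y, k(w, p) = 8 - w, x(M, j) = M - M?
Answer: -109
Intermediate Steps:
x(M, j) = 0
-U(k(x(-2, -2), B)) = -(117 - (8 - 1*0)) = -(117 - (8 + 0)) = -(117 - 1*8) = -(117 - 8) = -1*109 = -109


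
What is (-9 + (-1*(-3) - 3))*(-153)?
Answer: 1377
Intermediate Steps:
(-9 + (-1*(-3) - 3))*(-153) = (-9 + (3 - 3))*(-153) = (-9 + 0)*(-153) = -9*(-153) = 1377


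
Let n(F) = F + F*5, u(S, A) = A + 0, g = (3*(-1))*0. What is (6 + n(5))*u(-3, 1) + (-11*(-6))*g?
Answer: 36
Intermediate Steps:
g = 0 (g = -3*0 = 0)
u(S, A) = A
n(F) = 6*F (n(F) = F + 5*F = 6*F)
(6 + n(5))*u(-3, 1) + (-11*(-6))*g = (6 + 6*5)*1 - 11*(-6)*0 = (6 + 30)*1 + 66*0 = 36*1 + 0 = 36 + 0 = 36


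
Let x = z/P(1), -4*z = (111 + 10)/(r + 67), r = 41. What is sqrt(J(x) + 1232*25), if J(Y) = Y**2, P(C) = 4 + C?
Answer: sqrt(143700494641)/2160 ≈ 175.50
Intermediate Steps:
z = -121/432 (z = -(111 + 10)/(4*(41 + 67)) = -121/(4*108) = -1/4*121/108 = -121/432 ≈ -0.28009)
x = -121/2160 (x = -121/(432*(4 + 1)) = -121/432/5 = -121/432*1/5 = -121/2160 ≈ -0.056019)
sqrt(J(x) + 1232*25) = sqrt((-121/2160)**2 + 1232*25) = sqrt(14641/4665600 + 30800) = sqrt(143700494641/4665600) = sqrt(143700494641)/2160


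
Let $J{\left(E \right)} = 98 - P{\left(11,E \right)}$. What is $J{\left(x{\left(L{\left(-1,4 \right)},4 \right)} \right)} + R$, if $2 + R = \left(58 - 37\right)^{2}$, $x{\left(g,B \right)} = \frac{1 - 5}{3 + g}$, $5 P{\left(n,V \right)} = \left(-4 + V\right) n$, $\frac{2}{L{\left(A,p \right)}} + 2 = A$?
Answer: $\frac{3847}{7} \approx 549.57$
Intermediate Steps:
$L{\left(A,p \right)} = \frac{2}{-2 + A}$
$P{\left(n,V \right)} = \frac{n \left(-4 + V\right)}{5}$ ($P{\left(n,V \right)} = \frac{\left(-4 + V\right) n}{5} = \frac{n \left(-4 + V\right)}{5}$)
$x{\left(g,B \right)} = - \frac{4}{3 + g}$
$J{\left(E \right)} = \frac{534}{5} - \frac{11 E}{5}$ ($J{\left(E \right)} = 98 - \frac{1}{5} \cdot 11 \left(-4 + E\right) = 98 - \left(- \frac{44}{5} + \frac{11 E}{5}\right) = \frac{534}{5} - \frac{11 E}{5}$)
$R = 439$ ($R = -2 + \left(58 - 37\right)^{2} = -2 + 21^{2} = -2 + 441 = 439$)
$J{\left(x{\left(L{\left(-1,4 \right)},4 \right)} \right)} + R = \left(\frac{534}{5} - \frac{11 \left(- \frac{4}{3 + \frac{2}{-2 - 1}}\right)}{5}\right) + 439 = \left(\frac{534}{5} - \frac{11 \left(- \frac{4}{3 + \frac{2}{-3}}\right)}{5}\right) + 439 = \left(\frac{534}{5} - \frac{11 \left(- \frac{4}{3 + 2 \left(- \frac{1}{3}\right)}\right)}{5}\right) + 439 = \left(\frac{534}{5} - \frac{11 \left(- \frac{4}{3 - \frac{2}{3}}\right)}{5}\right) + 439 = \left(\frac{534}{5} - \frac{11 \left(- \frac{4}{\frac{7}{3}}\right)}{5}\right) + 439 = \left(\frac{534}{5} - \frac{11 \left(\left(-4\right) \frac{3}{7}\right)}{5}\right) + 439 = \left(\frac{534}{5} - - \frac{132}{35}\right) + 439 = \left(\frac{534}{5} + \frac{132}{35}\right) + 439 = \frac{774}{7} + 439 = \frac{3847}{7}$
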